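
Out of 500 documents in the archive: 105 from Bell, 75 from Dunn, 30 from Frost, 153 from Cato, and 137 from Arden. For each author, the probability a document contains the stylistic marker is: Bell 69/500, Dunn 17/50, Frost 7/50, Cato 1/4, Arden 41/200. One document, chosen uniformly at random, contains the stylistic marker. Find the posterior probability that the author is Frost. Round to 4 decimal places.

0.0380

Unnormalized posteriors (prior × likelihood):
  Bell: 0.21 × 0.138 = 0.02898
  Dunn: 0.15 × 0.34 = 0.051
  Frost: 0.06 × 0.14 = 0.0084
  Cato: 0.306 × 0.25 = 0.0765
  Arden: 0.274 × 0.205 = 0.05617
Sum = 0.22105.
P(Frost | evidence) = 0.0084 / 0.22105 ≈ 0.0380.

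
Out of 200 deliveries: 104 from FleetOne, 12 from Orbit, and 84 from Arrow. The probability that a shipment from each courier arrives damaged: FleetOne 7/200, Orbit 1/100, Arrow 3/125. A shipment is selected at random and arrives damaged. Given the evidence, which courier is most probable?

FleetOne

Unnormalized posteriors (prior × likelihood):
  FleetOne: 0.52 × 0.035 = 0.0182
  Orbit: 0.06 × 0.01 = 0.0006
  Arrow: 0.42 × 0.024 = 0.01008
Normalizing constant = 0.02888.
Largest term belongs to FleetOne, so FleetOne is most probable.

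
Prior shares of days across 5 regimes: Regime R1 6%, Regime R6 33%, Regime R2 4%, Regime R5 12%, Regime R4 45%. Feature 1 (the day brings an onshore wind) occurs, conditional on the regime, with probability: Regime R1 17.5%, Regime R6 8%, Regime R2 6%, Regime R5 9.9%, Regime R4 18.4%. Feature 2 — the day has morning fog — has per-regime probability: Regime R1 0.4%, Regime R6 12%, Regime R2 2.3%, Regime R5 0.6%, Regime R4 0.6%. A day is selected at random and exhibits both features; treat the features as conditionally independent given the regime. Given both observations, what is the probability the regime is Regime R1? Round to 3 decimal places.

Unnormalized posteriors (prior × likelihood):
  Regime R1: 0.06 × 0.175 × 0.004 = 0.000042
  Regime R6: 0.33 × 0.08 × 0.12 = 0.003168
  Regime R2: 0.04 × 0.06 × 0.023 = 0.0000552
  Regime R5: 0.12 × 0.099 × 0.006 = 0.00007128
  Regime R4: 0.45 × 0.184 × 0.006 = 0.0004968
Total = 0.00383328.
P(Regime R1 | evidence) = 0.000042 / 0.00383328 ≈ 0.011.

0.011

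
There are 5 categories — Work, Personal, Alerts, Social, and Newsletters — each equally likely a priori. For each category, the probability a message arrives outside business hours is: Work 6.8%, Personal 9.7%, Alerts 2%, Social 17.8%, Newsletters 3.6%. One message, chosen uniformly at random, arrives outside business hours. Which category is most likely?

Social

Since the prior is uniform, the posterior is proportional to the likelihood:
  Work: 0.068
  Personal: 0.097
  Alerts: 0.02
  Social: 0.178
  Newsletters: 0.036
Normalizing constant = 0.399.
Largest term belongs to Social, so Social is most probable.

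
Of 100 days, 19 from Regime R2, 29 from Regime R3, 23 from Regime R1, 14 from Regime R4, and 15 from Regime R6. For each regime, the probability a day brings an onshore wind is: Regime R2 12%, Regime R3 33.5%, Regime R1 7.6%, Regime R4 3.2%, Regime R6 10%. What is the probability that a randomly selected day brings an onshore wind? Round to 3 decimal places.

By Bayes' rule, posterior ∝ prior × likelihood:
  Regime R2: 0.19 × 0.12 = 0.0228
  Regime R3: 0.29 × 0.335 = 0.09715
  Regime R1: 0.23 × 0.076 = 0.01748
  Regime R4: 0.14 × 0.032 = 0.00448
  Regime R6: 0.15 × 0.1 = 0.015
P(onshore) = 0.0228 + 0.09715 + 0.01748 + 0.00448 + 0.015 = 0.15691 → 0.157.

0.157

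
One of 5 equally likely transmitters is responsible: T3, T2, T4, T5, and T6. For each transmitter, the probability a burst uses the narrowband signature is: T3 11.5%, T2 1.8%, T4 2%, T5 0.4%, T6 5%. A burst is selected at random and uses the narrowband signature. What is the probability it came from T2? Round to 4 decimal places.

0.0870

Since the prior is uniform, the posterior is proportional to the likelihood:
  T3: 0.115
  T2: 0.018
  T4: 0.02
  T5: 0.004
  T6: 0.05
Normalizing constant = 0.207.
P(T2 | evidence) = 0.018 / 0.207 ≈ 0.0870.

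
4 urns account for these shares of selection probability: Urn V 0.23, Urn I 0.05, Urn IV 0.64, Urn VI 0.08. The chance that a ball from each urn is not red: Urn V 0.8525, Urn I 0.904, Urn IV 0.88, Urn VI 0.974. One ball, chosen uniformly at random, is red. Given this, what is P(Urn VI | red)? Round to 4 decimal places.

0.0177

Taking complements, P(red | each) = Urn V 0.1475, Urn I 0.096, Urn IV 0.12, Urn VI 0.026.
By Bayes' rule, posterior ∝ prior × likelihood:
  Urn V: 0.23 × 0.1475 = 0.033925
  Urn I: 0.05 × 0.096 = 0.0048
  Urn IV: 0.64 × 0.12 = 0.0768
  Urn VI: 0.08 × 0.026 = 0.00208
Total = 0.117605.
P(Urn VI | evidence) = 0.00208 / 0.117605 ≈ 0.0177.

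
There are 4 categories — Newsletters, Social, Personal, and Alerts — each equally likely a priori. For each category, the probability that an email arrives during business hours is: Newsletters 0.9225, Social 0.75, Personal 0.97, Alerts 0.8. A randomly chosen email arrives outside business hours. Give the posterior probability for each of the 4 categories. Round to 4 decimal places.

Newsletters 0.1390, Social 0.4484, Personal 0.0538, Alerts 0.3587

Taking complements, P(off-hours | each) = Newsletters 0.0775, Social 0.25, Personal 0.03, Alerts 0.2.
With a uniform prior (1/4 each), posterior ∝ likelihood:
  Newsletters: 0.0775
  Social: 0.25
  Personal: 0.03
  Alerts: 0.2
Normalizing constant = 0.5575.
P(Newsletters | off-hours) = 0.0775/0.5575 ≈ 0.1390
P(Social | off-hours) = 0.25/0.5575 ≈ 0.4484
P(Personal | off-hours) = 0.03/0.5575 ≈ 0.0538
P(Alerts | off-hours) = 0.2/0.5575 ≈ 0.3587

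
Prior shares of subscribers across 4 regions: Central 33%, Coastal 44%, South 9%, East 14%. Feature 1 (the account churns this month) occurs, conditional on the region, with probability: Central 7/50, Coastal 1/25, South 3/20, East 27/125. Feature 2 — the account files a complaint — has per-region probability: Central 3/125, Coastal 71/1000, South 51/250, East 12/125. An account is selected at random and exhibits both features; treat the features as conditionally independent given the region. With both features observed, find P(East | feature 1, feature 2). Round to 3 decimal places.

0.362

Prior × likelihood for each hypothesis:
  Central: 0.33 × 0.14 × 0.024 = 0.0011088
  Coastal: 0.44 × 0.04 × 0.071 = 0.0012496
  South: 0.09 × 0.15 × 0.204 = 0.002754
  East: 0.14 × 0.216 × 0.096 = 0.00290304
Total = 0.00801544.
P(East | evidence) = 0.00290304 / 0.00801544 ≈ 0.362.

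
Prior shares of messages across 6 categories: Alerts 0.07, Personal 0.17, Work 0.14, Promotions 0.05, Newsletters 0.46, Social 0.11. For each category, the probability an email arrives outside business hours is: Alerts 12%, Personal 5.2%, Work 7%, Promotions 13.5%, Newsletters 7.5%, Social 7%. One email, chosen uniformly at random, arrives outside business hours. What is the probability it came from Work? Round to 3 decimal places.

0.129

Prior × likelihood for each hypothesis:
  Alerts: 0.07 × 0.12 = 0.0084
  Personal: 0.17 × 0.052 = 0.00884
  Work: 0.14 × 0.07 = 0.0098
  Promotions: 0.05 × 0.135 = 0.00675
  Newsletters: 0.46 × 0.075 = 0.0345
  Social: 0.11 × 0.07 = 0.0077
Total = 0.07599.
P(Work | evidence) = 0.0098 / 0.07599 ≈ 0.129.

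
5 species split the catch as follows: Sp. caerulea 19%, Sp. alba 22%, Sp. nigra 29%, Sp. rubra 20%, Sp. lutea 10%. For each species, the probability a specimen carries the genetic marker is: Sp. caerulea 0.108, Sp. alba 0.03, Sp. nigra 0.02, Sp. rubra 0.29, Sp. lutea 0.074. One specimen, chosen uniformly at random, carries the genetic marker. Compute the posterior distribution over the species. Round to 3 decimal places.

Compute prior × likelihood for every hypothesis:
  Sp. caerulea: 0.19 × 0.108 = 0.02052
  Sp. alba: 0.22 × 0.03 = 0.0066
  Sp. nigra: 0.29 × 0.02 = 0.0058
  Sp. rubra: 0.2 × 0.29 = 0.058
  Sp. lutea: 0.1 × 0.074 = 0.0074
Total = 0.09832.
P(Sp. caerulea | marker) = 0.02052/0.09832 ≈ 0.209
P(Sp. alba | marker) = 0.0066/0.09832 ≈ 0.067
P(Sp. nigra | marker) = 0.0058/0.09832 ≈ 0.059
P(Sp. rubra | marker) = 0.058/0.09832 ≈ 0.590
P(Sp. lutea | marker) = 0.0074/0.09832 ≈ 0.075

Sp. caerulea 0.209, Sp. alba 0.067, Sp. nigra 0.059, Sp. rubra 0.590, Sp. lutea 0.075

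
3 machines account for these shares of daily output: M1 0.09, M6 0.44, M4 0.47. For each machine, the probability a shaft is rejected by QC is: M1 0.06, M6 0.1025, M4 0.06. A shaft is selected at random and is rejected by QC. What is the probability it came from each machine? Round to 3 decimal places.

Compute prior × likelihood for every hypothesis:
  M1: 0.09 × 0.06 = 0.0054
  M6: 0.44 × 0.1025 = 0.0451
  M4: 0.47 × 0.06 = 0.0282
Normalizing constant = 0.0787.
P(M1 | rejected) = 0.0054/0.0787 ≈ 0.069
P(M6 | rejected) = 0.0451/0.0787 ≈ 0.573
P(M4 | rejected) = 0.0282/0.0787 ≈ 0.358

M1 0.069, M6 0.573, M4 0.358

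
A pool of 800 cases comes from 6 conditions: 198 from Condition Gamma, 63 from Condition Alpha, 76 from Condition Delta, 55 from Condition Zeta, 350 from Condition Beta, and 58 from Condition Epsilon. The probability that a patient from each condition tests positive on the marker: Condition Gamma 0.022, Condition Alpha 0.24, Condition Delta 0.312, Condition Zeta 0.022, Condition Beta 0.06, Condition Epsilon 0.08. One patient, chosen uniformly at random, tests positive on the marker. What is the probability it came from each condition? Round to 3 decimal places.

By Bayes' rule, posterior ∝ prior × likelihood:
  Condition Gamma: 0.2475 × 0.022 = 0.005445
  Condition Alpha: 0.07875 × 0.24 = 0.0189
  Condition Delta: 0.095 × 0.312 = 0.02964
  Condition Zeta: 0.06875 × 0.022 = 0.0015125
  Condition Beta: 0.4375 × 0.06 = 0.02625
  Condition Epsilon: 0.0725 × 0.08 = 0.0058
Total = 0.0875475.
P(Condition Gamma | marker-positive) = 0.005445/0.0875475 ≈ 0.062
P(Condition Alpha | marker-positive) = 0.0189/0.0875475 ≈ 0.216
P(Condition Delta | marker-positive) = 0.02964/0.0875475 ≈ 0.339
P(Condition Zeta | marker-positive) = 0.0015125/0.0875475 ≈ 0.017
P(Condition Beta | marker-positive) = 0.02625/0.0875475 ≈ 0.300
P(Condition Epsilon | marker-positive) = 0.0058/0.0875475 ≈ 0.066
(Check: 0.062+0.216+0.339+0.017+0.300+0.066 = 1.000.)

Condition Gamma 0.062, Condition Alpha 0.216, Condition Delta 0.339, Condition Zeta 0.017, Condition Beta 0.300, Condition Epsilon 0.066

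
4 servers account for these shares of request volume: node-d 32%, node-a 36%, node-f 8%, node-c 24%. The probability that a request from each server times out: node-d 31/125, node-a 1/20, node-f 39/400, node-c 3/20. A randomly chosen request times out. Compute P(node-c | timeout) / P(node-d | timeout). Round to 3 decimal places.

Prior × likelihood for each hypothesis:
  node-d: 0.32 × 0.248 = 0.07936
  node-a: 0.36 × 0.05 = 0.018
  node-f: 0.08 × 0.0975 = 0.0078
  node-c: 0.24 × 0.15 = 0.036
Total = 0.14116.
The ratio is 0.036 / 0.07936 (the normalizer cancels) = 0.454.

0.454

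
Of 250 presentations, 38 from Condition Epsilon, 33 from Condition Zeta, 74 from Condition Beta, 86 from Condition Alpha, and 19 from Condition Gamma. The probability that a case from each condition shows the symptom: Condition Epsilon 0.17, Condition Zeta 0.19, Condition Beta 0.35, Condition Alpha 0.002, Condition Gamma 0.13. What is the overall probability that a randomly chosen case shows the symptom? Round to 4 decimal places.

0.1651

By Bayes' rule, posterior ∝ prior × likelihood:
  Condition Epsilon: 0.152 × 0.17 = 0.02584
  Condition Zeta: 0.132 × 0.19 = 0.02508
  Condition Beta: 0.296 × 0.35 = 0.1036
  Condition Alpha: 0.344 × 0.002 = 0.000688
  Condition Gamma: 0.076 × 0.13 = 0.00988
P(symptomatic) = 0.02584 + 0.02508 + 0.1036 + 0.000688 + 0.00988 = 0.165088 → 0.1651.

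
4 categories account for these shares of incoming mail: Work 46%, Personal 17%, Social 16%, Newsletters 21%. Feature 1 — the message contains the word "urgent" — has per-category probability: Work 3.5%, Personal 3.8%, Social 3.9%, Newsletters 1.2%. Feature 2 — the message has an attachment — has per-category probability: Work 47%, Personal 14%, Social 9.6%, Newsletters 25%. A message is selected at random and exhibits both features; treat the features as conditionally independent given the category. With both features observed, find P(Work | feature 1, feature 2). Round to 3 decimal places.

0.780

Unnormalized posteriors (prior × likelihood):
  Work: 0.46 × 0.035 × 0.47 = 0.007567
  Personal: 0.17 × 0.038 × 0.14 = 0.0009044
  Social: 0.16 × 0.039 × 0.096 = 0.00059904
  Newsletters: 0.21 × 0.012 × 0.25 = 0.00063
Normalizing constant = 0.00970044.
P(Work | evidence) = 0.007567 / 0.00970044 ≈ 0.780.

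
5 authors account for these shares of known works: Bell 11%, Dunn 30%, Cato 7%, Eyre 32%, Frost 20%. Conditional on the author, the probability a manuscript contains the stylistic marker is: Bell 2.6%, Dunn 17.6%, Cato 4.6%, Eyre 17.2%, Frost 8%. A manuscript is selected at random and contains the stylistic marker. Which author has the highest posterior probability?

Eyre

Compute prior × likelihood for every hypothesis:
  Bell: 0.11 × 0.026 = 0.00286
  Dunn: 0.3 × 0.176 = 0.0528
  Cato: 0.07 × 0.046 = 0.00322
  Eyre: 0.32 × 0.172 = 0.05504
  Frost: 0.2 × 0.08 = 0.016
Normalizing constant = 0.12992.
Largest term belongs to Eyre, so Eyre is most probable.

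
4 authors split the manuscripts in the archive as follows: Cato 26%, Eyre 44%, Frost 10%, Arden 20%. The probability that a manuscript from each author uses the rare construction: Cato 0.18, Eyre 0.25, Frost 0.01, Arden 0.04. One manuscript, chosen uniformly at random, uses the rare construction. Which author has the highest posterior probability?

Eyre

Unnormalized posteriors (prior × likelihood):
  Cato: 0.26 × 0.18 = 0.0468
  Eyre: 0.44 × 0.25 = 0.11
  Frost: 0.1 × 0.01 = 0.001
  Arden: 0.2 × 0.04 = 0.008
Normalizing constant = 0.1658.
Largest term belongs to Eyre, so Eyre is most probable.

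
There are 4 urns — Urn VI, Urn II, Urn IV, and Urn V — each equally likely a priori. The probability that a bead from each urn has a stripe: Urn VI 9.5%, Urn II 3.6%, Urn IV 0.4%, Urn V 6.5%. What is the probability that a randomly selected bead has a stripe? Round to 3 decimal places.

With a uniform prior (1/4 each), posterior ∝ likelihood:
  Urn VI: 0.095
  Urn II: 0.036
  Urn IV: 0.004
  Urn V: 0.065
P(striped) = (1/4) × (0.095 + 0.036 + 0.004 + 0.065) = 0.2/4 ≈ 0.050.

0.050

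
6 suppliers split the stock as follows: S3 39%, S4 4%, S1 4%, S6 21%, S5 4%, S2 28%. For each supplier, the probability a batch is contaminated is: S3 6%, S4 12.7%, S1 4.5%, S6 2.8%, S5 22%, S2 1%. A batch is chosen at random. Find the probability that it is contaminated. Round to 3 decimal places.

By Bayes' rule, posterior ∝ prior × likelihood:
  S3: 0.39 × 0.06 = 0.0234
  S4: 0.04 × 0.127 = 0.00508
  S1: 0.04 × 0.045 = 0.0018
  S6: 0.21 × 0.028 = 0.00588
  S5: 0.04 × 0.22 = 0.0088
  S2: 0.28 × 0.01 = 0.0028
P(contaminated) = 0.0234 + 0.00508 + 0.0018 + 0.00588 + 0.0088 + 0.0028 = 0.04776 → 0.048.

0.048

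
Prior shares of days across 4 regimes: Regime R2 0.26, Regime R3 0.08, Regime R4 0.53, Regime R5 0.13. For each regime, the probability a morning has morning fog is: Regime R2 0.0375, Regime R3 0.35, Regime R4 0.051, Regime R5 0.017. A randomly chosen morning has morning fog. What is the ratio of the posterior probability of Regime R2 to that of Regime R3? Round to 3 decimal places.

Compute prior × likelihood for every hypothesis:
  Regime R2: 0.26 × 0.0375 = 0.00975
  Regime R3: 0.08 × 0.35 = 0.028
  Regime R4: 0.53 × 0.051 = 0.02703
  Regime R5: 0.13 × 0.017 = 0.00221
Total = 0.06699.
The ratio is 0.00975 / 0.028 (the normalizer cancels) = 0.348.

0.348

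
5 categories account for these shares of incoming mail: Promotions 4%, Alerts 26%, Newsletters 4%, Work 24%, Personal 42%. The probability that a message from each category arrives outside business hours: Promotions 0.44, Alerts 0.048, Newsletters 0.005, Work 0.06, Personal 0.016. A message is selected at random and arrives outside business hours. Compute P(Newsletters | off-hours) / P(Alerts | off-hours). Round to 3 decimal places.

0.016

By Bayes' rule, posterior ∝ prior × likelihood:
  Promotions: 0.04 × 0.44 = 0.0176
  Alerts: 0.26 × 0.048 = 0.01248
  Newsletters: 0.04 × 0.005 = 0.0002
  Work: 0.24 × 0.06 = 0.0144
  Personal: 0.42 × 0.016 = 0.00672
Normalizing constant = 0.0514.
The ratio is 0.0002 / 0.01248 (the normalizer cancels) = 0.016.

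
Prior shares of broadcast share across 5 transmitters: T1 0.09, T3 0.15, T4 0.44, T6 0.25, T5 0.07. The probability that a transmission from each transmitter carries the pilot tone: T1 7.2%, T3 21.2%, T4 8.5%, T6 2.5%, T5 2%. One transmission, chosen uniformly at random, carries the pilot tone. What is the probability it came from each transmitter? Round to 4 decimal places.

T1 0.0778, T3 0.3816, T4 0.4488, T6 0.0750, T5 0.0168

By Bayes' rule, posterior ∝ prior × likelihood:
  T1: 0.09 × 0.072 = 0.00648
  T3: 0.15 × 0.212 = 0.0318
  T4: 0.44 × 0.085 = 0.0374
  T6: 0.25 × 0.025 = 0.00625
  T5: 0.07 × 0.02 = 0.0014
Total = 0.08333.
P(T1 | pilot) = 0.00648/0.08333 ≈ 0.0778
P(T3 | pilot) = 0.0318/0.08333 ≈ 0.3816
P(T4 | pilot) = 0.0374/0.08333 ≈ 0.4488
P(T6 | pilot) = 0.00625/0.08333 ≈ 0.0750
P(T5 | pilot) = 0.0014/0.08333 ≈ 0.0168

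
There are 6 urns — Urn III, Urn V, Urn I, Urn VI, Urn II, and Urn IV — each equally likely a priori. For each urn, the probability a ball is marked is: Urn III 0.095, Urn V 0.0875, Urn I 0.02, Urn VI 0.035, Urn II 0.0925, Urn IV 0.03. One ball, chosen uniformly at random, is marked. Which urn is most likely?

With a uniform prior (1/6 each), posterior ∝ likelihood:
  Urn III: 0.095
  Urn V: 0.0875
  Urn I: 0.02
  Urn VI: 0.035
  Urn II: 0.0925
  Urn IV: 0.03
Sum = 0.36.
Largest term belongs to Urn III, so Urn III is most probable.

Urn III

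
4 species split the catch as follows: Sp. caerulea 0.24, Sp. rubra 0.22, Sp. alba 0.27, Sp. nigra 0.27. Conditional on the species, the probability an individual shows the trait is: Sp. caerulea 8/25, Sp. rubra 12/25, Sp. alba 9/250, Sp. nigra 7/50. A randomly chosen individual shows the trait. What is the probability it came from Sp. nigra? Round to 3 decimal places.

0.164

Compute prior × likelihood for every hypothesis:
  Sp. caerulea: 0.24 × 0.32 = 0.0768
  Sp. rubra: 0.22 × 0.48 = 0.1056
  Sp. alba: 0.27 × 0.036 = 0.00972
  Sp. nigra: 0.27 × 0.14 = 0.0378
Normalizing constant = 0.22992.
P(Sp. nigra | evidence) = 0.0378 / 0.22992 ≈ 0.164.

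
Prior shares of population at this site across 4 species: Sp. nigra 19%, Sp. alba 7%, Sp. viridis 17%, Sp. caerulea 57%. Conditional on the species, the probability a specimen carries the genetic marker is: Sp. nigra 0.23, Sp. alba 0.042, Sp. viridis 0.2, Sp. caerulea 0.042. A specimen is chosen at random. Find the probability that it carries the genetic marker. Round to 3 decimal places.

0.105

Unnormalized posteriors (prior × likelihood):
  Sp. nigra: 0.19 × 0.23 = 0.0437
  Sp. alba: 0.07 × 0.042 = 0.00294
  Sp. viridis: 0.17 × 0.2 = 0.034
  Sp. caerulea: 0.57 × 0.042 = 0.02394
P(marker) = 0.0437 + 0.00294 + 0.034 + 0.02394 = 0.10458 → 0.105.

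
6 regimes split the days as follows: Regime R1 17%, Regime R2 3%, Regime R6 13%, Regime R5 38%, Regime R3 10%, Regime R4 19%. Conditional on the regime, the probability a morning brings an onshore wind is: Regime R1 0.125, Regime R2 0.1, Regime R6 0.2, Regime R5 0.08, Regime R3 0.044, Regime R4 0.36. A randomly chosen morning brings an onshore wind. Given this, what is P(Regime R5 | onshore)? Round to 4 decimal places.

0.1981

Compute prior × likelihood for every hypothesis:
  Regime R1: 0.17 × 0.125 = 0.02125
  Regime R2: 0.03 × 0.1 = 0.003
  Regime R6: 0.13 × 0.2 = 0.026
  Regime R5: 0.38 × 0.08 = 0.0304
  Regime R3: 0.1 × 0.044 = 0.0044
  Regime R4: 0.19 × 0.36 = 0.0684
Sum = 0.15345.
P(Regime R5 | evidence) = 0.0304 / 0.15345 ≈ 0.1981.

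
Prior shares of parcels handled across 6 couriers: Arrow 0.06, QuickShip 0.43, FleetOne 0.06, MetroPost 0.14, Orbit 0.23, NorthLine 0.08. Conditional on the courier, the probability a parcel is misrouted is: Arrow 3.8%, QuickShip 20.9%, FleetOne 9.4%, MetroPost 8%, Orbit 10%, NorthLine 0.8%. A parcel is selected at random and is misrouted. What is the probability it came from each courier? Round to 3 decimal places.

Arrow 0.017, QuickShip 0.678, FleetOne 0.043, MetroPost 0.084, Orbit 0.173, NorthLine 0.005

By Bayes' rule, posterior ∝ prior × likelihood:
  Arrow: 0.06 × 0.038 = 0.00228
  QuickShip: 0.43 × 0.209 = 0.08987
  FleetOne: 0.06 × 0.094 = 0.00564
  MetroPost: 0.14 × 0.08 = 0.0112
  Orbit: 0.23 × 0.1 = 0.023
  NorthLine: 0.08 × 0.008 = 0.00064
Normalizing constant = 0.13263.
P(Arrow | misrouted) = 0.00228/0.13263 ≈ 0.017
P(QuickShip | misrouted) = 0.08987/0.13263 ≈ 0.678
P(FleetOne | misrouted) = 0.00564/0.13263 ≈ 0.043
P(MetroPost | misrouted) = 0.0112/0.13263 ≈ 0.084
P(Orbit | misrouted) = 0.023/0.13263 ≈ 0.173
P(NorthLine | misrouted) = 0.00064/0.13263 ≈ 0.005
(Check: 0.017+0.678+0.043+0.084+0.173+0.005 = 1.000.)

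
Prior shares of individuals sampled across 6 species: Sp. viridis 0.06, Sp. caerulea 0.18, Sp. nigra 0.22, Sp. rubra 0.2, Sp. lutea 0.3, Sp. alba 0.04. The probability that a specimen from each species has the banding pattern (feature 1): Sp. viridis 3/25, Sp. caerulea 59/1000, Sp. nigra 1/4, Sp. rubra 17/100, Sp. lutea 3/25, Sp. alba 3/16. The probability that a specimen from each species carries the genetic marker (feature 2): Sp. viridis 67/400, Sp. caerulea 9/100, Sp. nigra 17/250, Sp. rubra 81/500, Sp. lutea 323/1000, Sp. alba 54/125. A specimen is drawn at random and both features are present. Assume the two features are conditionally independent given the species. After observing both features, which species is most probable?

Sp. lutea

Prior × likelihood for each hypothesis:
  Sp. viridis: 0.06 × 0.12 × 0.1675 = 0.001206
  Sp. caerulea: 0.18 × 0.059 × 0.09 = 0.0009558
  Sp. nigra: 0.22 × 0.25 × 0.068 = 0.00374
  Sp. rubra: 0.2 × 0.17 × 0.162 = 0.005508
  Sp. lutea: 0.3 × 0.12 × 0.323 = 0.011628
  Sp. alba: 0.04 × 0.1875 × 0.432 = 0.00324
Normalizing constant = 0.0262778.
Largest term belongs to Sp. lutea, so Sp. lutea is most probable.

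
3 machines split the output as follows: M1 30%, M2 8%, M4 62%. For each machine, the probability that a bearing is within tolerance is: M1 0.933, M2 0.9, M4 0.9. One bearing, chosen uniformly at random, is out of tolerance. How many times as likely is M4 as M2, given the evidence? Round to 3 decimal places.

7.750

Taking complements, P(oversize | each) = M1 0.067, M2 0.1, M4 0.1.
Compute prior × likelihood for every hypothesis:
  M1: 0.3 × 0.067 = 0.0201
  M2: 0.08 × 0.1 = 0.008
  M4: 0.62 × 0.1 = 0.062
Total = 0.0901.
The ratio is 0.062 / 0.008 (the normalizer cancels) = 7.750.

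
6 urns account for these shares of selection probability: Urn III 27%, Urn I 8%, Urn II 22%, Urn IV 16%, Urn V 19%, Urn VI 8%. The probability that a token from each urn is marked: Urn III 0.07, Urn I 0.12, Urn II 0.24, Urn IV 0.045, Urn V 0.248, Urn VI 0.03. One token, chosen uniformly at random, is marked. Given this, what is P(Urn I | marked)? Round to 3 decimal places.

Compute prior × likelihood for every hypothesis:
  Urn III: 0.27 × 0.07 = 0.0189
  Urn I: 0.08 × 0.12 = 0.0096
  Urn II: 0.22 × 0.24 = 0.0528
  Urn IV: 0.16 × 0.045 = 0.0072
  Urn V: 0.19 × 0.248 = 0.04712
  Urn VI: 0.08 × 0.03 = 0.0024
Total = 0.13802.
P(Urn I | evidence) = 0.0096 / 0.13802 ≈ 0.070.

0.070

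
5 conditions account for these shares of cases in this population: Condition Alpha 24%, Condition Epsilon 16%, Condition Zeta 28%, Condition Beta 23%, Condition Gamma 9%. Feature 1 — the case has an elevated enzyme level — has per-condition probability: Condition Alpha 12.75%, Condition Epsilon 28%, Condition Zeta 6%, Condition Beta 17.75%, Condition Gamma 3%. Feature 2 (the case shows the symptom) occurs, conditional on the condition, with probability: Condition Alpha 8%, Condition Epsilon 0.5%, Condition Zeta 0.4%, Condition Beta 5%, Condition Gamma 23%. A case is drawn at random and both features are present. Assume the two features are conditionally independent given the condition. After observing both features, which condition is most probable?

By Bayes' rule, posterior ∝ prior × likelihood:
  Condition Alpha: 0.24 × 0.1275 × 0.08 = 0.002448
  Condition Epsilon: 0.16 × 0.28 × 0.005 = 0.000224
  Condition Zeta: 0.28 × 0.06 × 0.004 = 0.0000672
  Condition Beta: 0.23 × 0.1775 × 0.05 = 0.00204125
  Condition Gamma: 0.09 × 0.03 × 0.23 = 0.000621
Sum = 0.00540145.
Largest term belongs to Condition Alpha, so Condition Alpha is most probable.

Condition Alpha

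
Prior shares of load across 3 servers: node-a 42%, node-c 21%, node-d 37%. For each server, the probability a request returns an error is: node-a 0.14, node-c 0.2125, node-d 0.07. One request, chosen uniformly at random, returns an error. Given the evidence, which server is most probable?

Unnormalized posteriors (prior × likelihood):
  node-a: 0.42 × 0.14 = 0.0588
  node-c: 0.21 × 0.2125 = 0.044625
  node-d: 0.37 × 0.07 = 0.0259
Total = 0.129325.
Largest term belongs to node-a, so node-a is most probable.

node-a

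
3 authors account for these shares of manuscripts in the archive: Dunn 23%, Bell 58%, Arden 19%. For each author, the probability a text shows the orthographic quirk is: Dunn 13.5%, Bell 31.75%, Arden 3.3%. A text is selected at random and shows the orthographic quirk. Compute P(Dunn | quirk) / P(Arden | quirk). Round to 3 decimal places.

Prior × likelihood for each hypothesis:
  Dunn: 0.23 × 0.135 = 0.03105
  Bell: 0.58 × 0.3175 = 0.18415
  Arden: 0.19 × 0.033 = 0.00627
Total = 0.22147.
The ratio is 0.03105 / 0.00627 (the normalizer cancels) = 4.952.

4.952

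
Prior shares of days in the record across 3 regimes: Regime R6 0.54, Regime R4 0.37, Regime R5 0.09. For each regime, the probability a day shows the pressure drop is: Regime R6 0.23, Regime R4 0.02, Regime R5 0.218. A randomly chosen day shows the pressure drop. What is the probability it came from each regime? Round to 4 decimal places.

Compute prior × likelihood for every hypothesis:
  Regime R6: 0.54 × 0.23 = 0.1242
  Regime R4: 0.37 × 0.02 = 0.0074
  Regime R5: 0.09 × 0.218 = 0.01962
Normalizing constant = 0.15122.
P(Regime R6 | drop) = 0.1242/0.15122 ≈ 0.8213
P(Regime R4 | drop) = 0.0074/0.15122 ≈ 0.0489
P(Regime R5 | drop) = 0.01962/0.15122 ≈ 0.1297
(Check: 0.8213+0.0489+0.1297 = 0.9999.)

Regime R6 0.8213, Regime R4 0.0489, Regime R5 0.1297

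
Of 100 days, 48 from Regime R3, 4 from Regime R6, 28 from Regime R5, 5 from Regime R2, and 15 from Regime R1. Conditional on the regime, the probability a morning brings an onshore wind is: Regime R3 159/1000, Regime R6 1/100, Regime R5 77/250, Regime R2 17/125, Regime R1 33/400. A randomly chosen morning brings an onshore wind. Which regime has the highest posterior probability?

Regime R5

Unnormalized posteriors (prior × likelihood):
  Regime R3: 0.48 × 0.159 = 0.07632
  Regime R6: 0.04 × 0.01 = 0.0004
  Regime R5: 0.28 × 0.308 = 0.08624
  Regime R2: 0.05 × 0.136 = 0.0068
  Regime R1: 0.15 × 0.0825 = 0.012375
Normalizing constant = 0.182135.
Largest term belongs to Regime R5, so Regime R5 is most probable.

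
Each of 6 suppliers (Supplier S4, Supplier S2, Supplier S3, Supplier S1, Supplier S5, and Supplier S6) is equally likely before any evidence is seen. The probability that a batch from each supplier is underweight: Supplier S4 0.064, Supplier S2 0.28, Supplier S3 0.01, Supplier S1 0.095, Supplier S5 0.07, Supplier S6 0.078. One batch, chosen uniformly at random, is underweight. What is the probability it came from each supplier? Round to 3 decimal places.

With a uniform prior (1/6 each), posterior ∝ likelihood:
  Supplier S4: 0.064
  Supplier S2: 0.28
  Supplier S3: 0.01
  Supplier S1: 0.095
  Supplier S5: 0.07
  Supplier S6: 0.078
Normalizing constant = 0.597.
P(Supplier S4 | underweight) = 0.064/0.597 ≈ 0.107
P(Supplier S2 | underweight) = 0.28/0.597 ≈ 0.469
P(Supplier S3 | underweight) = 0.01/0.597 ≈ 0.017
P(Supplier S1 | underweight) = 0.095/0.597 ≈ 0.159
P(Supplier S5 | underweight) = 0.07/0.597 ≈ 0.117
P(Supplier S6 | underweight) = 0.078/0.597 ≈ 0.131
(Check: 0.107+0.469+0.017+0.159+0.117+0.131 = 1.000.)

Supplier S4 0.107, Supplier S2 0.469, Supplier S3 0.017, Supplier S1 0.159, Supplier S5 0.117, Supplier S6 0.131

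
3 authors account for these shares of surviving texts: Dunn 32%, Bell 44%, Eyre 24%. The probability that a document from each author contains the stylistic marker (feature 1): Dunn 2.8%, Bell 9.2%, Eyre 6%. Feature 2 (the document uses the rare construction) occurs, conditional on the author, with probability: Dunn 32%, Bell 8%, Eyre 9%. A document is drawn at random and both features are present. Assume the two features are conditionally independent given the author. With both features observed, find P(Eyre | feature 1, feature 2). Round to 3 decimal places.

Prior × likelihood for each hypothesis:
  Dunn: 0.32 × 0.028 × 0.32 = 0.0028672
  Bell: 0.44 × 0.092 × 0.08 = 0.0032384
  Eyre: 0.24 × 0.06 × 0.09 = 0.001296
Sum = 0.0074016.
P(Eyre | evidence) = 0.001296 / 0.0074016 ≈ 0.175.

0.175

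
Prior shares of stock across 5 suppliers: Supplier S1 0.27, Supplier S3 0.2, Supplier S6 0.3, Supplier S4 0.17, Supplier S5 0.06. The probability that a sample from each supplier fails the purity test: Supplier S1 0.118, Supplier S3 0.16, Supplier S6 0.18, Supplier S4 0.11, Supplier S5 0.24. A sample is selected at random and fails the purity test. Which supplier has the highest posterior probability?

Supplier S6

By Bayes' rule, posterior ∝ prior × likelihood:
  Supplier S1: 0.27 × 0.118 = 0.03186
  Supplier S3: 0.2 × 0.16 = 0.032
  Supplier S6: 0.3 × 0.18 = 0.054
  Supplier S4: 0.17 × 0.11 = 0.0187
  Supplier S5: 0.06 × 0.24 = 0.0144
Normalizing constant = 0.15096.
Largest term belongs to Supplier S6, so Supplier S6 is most probable.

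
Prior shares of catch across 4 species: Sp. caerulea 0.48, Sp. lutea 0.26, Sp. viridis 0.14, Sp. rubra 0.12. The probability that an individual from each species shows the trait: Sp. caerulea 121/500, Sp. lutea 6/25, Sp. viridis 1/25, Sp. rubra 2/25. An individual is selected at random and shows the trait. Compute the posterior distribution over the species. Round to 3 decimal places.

Unnormalized posteriors (prior × likelihood):
  Sp. caerulea: 0.48 × 0.242 = 0.11616
  Sp. lutea: 0.26 × 0.24 = 0.0624
  Sp. viridis: 0.14 × 0.04 = 0.0056
  Sp. rubra: 0.12 × 0.08 = 0.0096
Sum = 0.19376.
P(Sp. caerulea | trait) = 0.11616/0.19376 ≈ 0.600
P(Sp. lutea | trait) = 0.0624/0.19376 ≈ 0.322
P(Sp. viridis | trait) = 0.0056/0.19376 ≈ 0.029
P(Sp. rubra | trait) = 0.0096/0.19376 ≈ 0.050

Sp. caerulea 0.600, Sp. lutea 0.322, Sp. viridis 0.029, Sp. rubra 0.050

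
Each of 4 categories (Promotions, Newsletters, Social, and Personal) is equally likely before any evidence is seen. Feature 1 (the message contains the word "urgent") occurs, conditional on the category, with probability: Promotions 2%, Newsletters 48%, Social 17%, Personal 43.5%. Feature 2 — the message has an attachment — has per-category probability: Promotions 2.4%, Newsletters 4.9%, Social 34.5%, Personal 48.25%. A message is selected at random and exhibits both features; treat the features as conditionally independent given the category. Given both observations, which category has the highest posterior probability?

Personal

With a uniform prior (1/4 each), posterior ∝ likelihood:
  Promotions: 0.02 × 0.024 = 0.00048
  Newsletters: 0.48 × 0.049 = 0.02352
  Social: 0.17 × 0.345 = 0.05865
  Personal: 0.435 × 0.4825 = 0.2098875
Normalizing constant = 0.2925375.
Largest term belongs to Personal, so Personal is most probable.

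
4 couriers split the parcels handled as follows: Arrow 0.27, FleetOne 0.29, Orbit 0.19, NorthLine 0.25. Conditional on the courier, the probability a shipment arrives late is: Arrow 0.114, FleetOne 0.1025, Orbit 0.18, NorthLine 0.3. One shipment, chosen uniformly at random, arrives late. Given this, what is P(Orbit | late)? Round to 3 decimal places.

0.202

Prior × likelihood for each hypothesis:
  Arrow: 0.27 × 0.114 = 0.03078
  FleetOne: 0.29 × 0.1025 = 0.029725
  Orbit: 0.19 × 0.18 = 0.0342
  NorthLine: 0.25 × 0.3 = 0.075
Normalizing constant = 0.169705.
P(Orbit | evidence) = 0.0342 / 0.169705 ≈ 0.202.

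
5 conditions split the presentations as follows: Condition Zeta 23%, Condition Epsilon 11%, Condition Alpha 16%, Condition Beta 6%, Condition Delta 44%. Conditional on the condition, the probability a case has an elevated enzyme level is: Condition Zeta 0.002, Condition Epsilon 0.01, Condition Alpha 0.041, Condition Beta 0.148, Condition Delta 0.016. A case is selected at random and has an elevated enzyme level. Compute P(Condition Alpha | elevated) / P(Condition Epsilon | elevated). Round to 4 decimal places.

5.9636

Unnormalized posteriors (prior × likelihood):
  Condition Zeta: 0.23 × 0.002 = 0.00046
  Condition Epsilon: 0.11 × 0.01 = 0.0011
  Condition Alpha: 0.16 × 0.041 = 0.00656
  Condition Beta: 0.06 × 0.148 = 0.00888
  Condition Delta: 0.44 × 0.016 = 0.00704
Normalizing constant = 0.02404.
The ratio is 0.00656 / 0.0011 (the normalizer cancels) = 5.9636.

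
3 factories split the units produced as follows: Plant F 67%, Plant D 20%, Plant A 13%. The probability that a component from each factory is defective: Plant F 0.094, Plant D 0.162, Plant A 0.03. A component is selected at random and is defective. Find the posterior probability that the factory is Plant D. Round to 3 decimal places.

Unnormalized posteriors (prior × likelihood):
  Plant F: 0.67 × 0.094 = 0.06298
  Plant D: 0.2 × 0.162 = 0.0324
  Plant A: 0.13 × 0.03 = 0.0039
Sum = 0.09928.
P(Plant D | evidence) = 0.0324 / 0.09928 ≈ 0.326.

0.326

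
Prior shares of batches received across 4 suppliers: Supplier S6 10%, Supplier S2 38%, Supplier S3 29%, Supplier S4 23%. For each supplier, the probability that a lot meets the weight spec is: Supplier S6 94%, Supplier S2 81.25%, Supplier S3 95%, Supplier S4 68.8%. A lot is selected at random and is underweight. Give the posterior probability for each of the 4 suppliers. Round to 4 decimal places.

Taking complements, P(underweight | each) = Supplier S6 0.06, Supplier S2 0.1875, Supplier S3 0.05, Supplier S4 0.312.
Prior × likelihood for each hypothesis:
  Supplier S6: 0.1 × 0.06 = 0.006
  Supplier S2: 0.38 × 0.1875 = 0.07125
  Supplier S3: 0.29 × 0.05 = 0.0145
  Supplier S4: 0.23 × 0.312 = 0.07176
Sum = 0.16351.
P(Supplier S6 | underweight) = 0.006/0.16351 ≈ 0.0367
P(Supplier S2 | underweight) = 0.07125/0.16351 ≈ 0.4358
P(Supplier S3 | underweight) = 0.0145/0.16351 ≈ 0.0887
P(Supplier S4 | underweight) = 0.07176/0.16351 ≈ 0.4389
(Check: 0.0367+0.4358+0.0887+0.4389 = 1.0001.)

Supplier S6 0.0367, Supplier S2 0.4358, Supplier S3 0.0887, Supplier S4 0.4389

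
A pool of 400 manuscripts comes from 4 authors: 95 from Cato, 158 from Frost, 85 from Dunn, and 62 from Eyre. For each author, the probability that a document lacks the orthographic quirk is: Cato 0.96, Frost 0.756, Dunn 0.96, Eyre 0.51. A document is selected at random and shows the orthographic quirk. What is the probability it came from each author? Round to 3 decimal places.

Taking complements, P(quirk | each) = Cato 0.04, Frost 0.244, Dunn 0.04, Eyre 0.49.
Prior × likelihood for each hypothesis:
  Cato: 0.2375 × 0.04 = 0.0095
  Frost: 0.395 × 0.244 = 0.09638
  Dunn: 0.2125 × 0.04 = 0.0085
  Eyre: 0.155 × 0.49 = 0.07595
Total = 0.19033.
P(Cato | quirk) = 0.0095/0.19033 ≈ 0.050
P(Frost | quirk) = 0.09638/0.19033 ≈ 0.506
P(Dunn | quirk) = 0.0085/0.19033 ≈ 0.045
P(Eyre | quirk) = 0.07595/0.19033 ≈ 0.399
(Check: 0.050+0.506+0.045+0.399 = 1.000.)

Cato 0.050, Frost 0.506, Dunn 0.045, Eyre 0.399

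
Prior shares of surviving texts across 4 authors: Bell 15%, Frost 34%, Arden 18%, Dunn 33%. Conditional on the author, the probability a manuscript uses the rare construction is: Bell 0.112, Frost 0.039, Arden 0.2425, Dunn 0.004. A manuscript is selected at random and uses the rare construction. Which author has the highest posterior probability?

Compute prior × likelihood for every hypothesis:
  Bell: 0.15 × 0.112 = 0.0168
  Frost: 0.34 × 0.039 = 0.01326
  Arden: 0.18 × 0.2425 = 0.04365
  Dunn: 0.33 × 0.004 = 0.00132
Normalizing constant = 0.07503.
Largest term belongs to Arden, so Arden is most probable.

Arden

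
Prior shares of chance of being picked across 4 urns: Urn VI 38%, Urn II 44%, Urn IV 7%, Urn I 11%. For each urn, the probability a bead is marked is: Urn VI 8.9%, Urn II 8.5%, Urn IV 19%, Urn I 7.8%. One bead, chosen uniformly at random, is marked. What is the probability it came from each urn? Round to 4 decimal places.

Unnormalized posteriors (prior × likelihood):
  Urn VI: 0.38 × 0.089 = 0.03382
  Urn II: 0.44 × 0.085 = 0.0374
  Urn IV: 0.07 × 0.19 = 0.0133
  Urn I: 0.11 × 0.078 = 0.00858
Total = 0.0931.
P(Urn VI | marked) = 0.03382/0.0931 ≈ 0.3633
P(Urn II | marked) = 0.0374/0.0931 ≈ 0.4017
P(Urn IV | marked) = 0.0133/0.0931 ≈ 0.1429
P(Urn I | marked) = 0.00858/0.0931 ≈ 0.0922
(Check: 0.3633+0.4017+0.1429+0.0922 = 1.0001.)

Urn VI 0.3633, Urn II 0.4017, Urn IV 0.1429, Urn I 0.0922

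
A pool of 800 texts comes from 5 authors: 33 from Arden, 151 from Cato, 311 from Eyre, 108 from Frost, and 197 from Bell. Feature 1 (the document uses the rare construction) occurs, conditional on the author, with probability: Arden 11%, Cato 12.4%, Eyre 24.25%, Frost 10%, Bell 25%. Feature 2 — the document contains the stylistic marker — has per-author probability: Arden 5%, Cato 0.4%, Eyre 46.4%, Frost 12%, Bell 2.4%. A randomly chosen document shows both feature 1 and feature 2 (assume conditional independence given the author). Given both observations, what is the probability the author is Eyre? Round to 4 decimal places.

0.9275

By Bayes' rule, posterior ∝ prior × likelihood:
  Arden: 0.04125 × 0.11 × 0.05 = 0.000226875
  Cato: 0.18875 × 0.124 × 0.004 = 0.00009362
  Eyre: 0.38875 × 0.2425 × 0.464 = 0.04374215
  Frost: 0.135 × 0.1 × 0.12 = 0.00162
  Bell: 0.24625 × 0.25 × 0.024 = 0.0014775
Normalizing constant = 0.047160145.
P(Eyre | evidence) = 0.04374215 / 0.047160145 ≈ 0.9275.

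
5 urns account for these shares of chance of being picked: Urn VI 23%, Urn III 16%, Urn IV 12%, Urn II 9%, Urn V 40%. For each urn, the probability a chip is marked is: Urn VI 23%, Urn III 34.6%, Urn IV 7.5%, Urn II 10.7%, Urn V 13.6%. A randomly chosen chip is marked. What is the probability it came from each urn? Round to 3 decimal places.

Prior × likelihood for each hypothesis:
  Urn VI: 0.23 × 0.23 = 0.0529
  Urn III: 0.16 × 0.346 = 0.05536
  Urn IV: 0.12 × 0.075 = 0.009
  Urn II: 0.09 × 0.107 = 0.00963
  Urn V: 0.4 × 0.136 = 0.0544
Normalizing constant = 0.18129.
P(Urn VI | marked) = 0.0529/0.18129 ≈ 0.292
P(Urn III | marked) = 0.05536/0.18129 ≈ 0.305
P(Urn IV | marked) = 0.009/0.18129 ≈ 0.050
P(Urn II | marked) = 0.00963/0.18129 ≈ 0.053
P(Urn V | marked) = 0.0544/0.18129 ≈ 0.300
(Check: 0.292+0.305+0.050+0.053+0.300 = 1.000.)

Urn VI 0.292, Urn III 0.305, Urn IV 0.050, Urn II 0.053, Urn V 0.300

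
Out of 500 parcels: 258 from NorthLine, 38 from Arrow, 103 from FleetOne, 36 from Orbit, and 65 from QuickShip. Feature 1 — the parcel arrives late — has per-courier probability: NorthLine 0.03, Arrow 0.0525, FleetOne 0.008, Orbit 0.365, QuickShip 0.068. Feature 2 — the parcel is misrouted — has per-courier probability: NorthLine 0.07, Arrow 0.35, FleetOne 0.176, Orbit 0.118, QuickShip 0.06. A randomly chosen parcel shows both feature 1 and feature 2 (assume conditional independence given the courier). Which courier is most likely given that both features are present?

By Bayes' rule, posterior ∝ prior × likelihood:
  NorthLine: 0.516 × 0.03 × 0.07 = 0.0010836
  Arrow: 0.076 × 0.0525 × 0.35 = 0.0013965
  FleetOne: 0.206 × 0.008 × 0.176 = 0.000290048
  Orbit: 0.072 × 0.365 × 0.118 = 0.00310104
  QuickShip: 0.13 × 0.068 × 0.06 = 0.0005304
Sum = 0.006401588.
Largest term belongs to Orbit, so Orbit is most probable.

Orbit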